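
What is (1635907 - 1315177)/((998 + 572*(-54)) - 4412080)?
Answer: -32073/444197 ≈ -0.072204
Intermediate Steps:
(1635907 - 1315177)/((998 + 572*(-54)) - 4412080) = 320730/((998 - 30888) - 4412080) = 320730/(-29890 - 4412080) = 320730/(-4441970) = 320730*(-1/4441970) = -32073/444197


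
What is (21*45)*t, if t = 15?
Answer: 14175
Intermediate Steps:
(21*45)*t = (21*45)*15 = 945*15 = 14175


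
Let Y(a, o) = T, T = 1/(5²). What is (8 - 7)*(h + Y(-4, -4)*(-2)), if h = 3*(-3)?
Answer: -227/25 ≈ -9.0800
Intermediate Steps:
h = -9
T = 1/25 ≈ 0.040000
Y(a, o) = 1/25
(8 - 7)*(h + Y(-4, -4)*(-2)) = (8 - 7)*(-9 + (1/25)*(-2)) = 1*(-9 - 2/25) = 1*(-227/25) = -227/25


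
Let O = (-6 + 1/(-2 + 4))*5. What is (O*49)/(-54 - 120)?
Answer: 2695/348 ≈ 7.7443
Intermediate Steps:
O = -55/2 (O = (-6 + 1/2)*5 = (-6 + ½)*5 = -11/2*5 = -55/2 ≈ -27.500)
(O*49)/(-54 - 120) = (-55/2*49)/(-54 - 120) = -2695/2/(-174) = -2695/2*(-1/174) = 2695/348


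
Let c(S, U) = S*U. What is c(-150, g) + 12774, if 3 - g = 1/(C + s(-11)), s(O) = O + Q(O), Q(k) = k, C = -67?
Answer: 1096686/89 ≈ 12322.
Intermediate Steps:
s(O) = 2*O (s(O) = O + O = 2*O)
g = 268/89 (g = 3 - 1/(-67 + 2*(-11)) = 3 - 1/(-67 - 22) = 3 - 1/(-89) = 3 - 1*(-1/89) = 3 + 1/89 = 268/89 ≈ 3.0112)
c(-150, g) + 12774 = -150*268/89 + 12774 = -40200/89 + 12774 = 1096686/89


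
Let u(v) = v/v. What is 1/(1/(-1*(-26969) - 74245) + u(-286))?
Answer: 47276/47275 ≈ 1.0000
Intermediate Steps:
u(v) = 1
1/(1/(-1*(-26969) - 74245) + u(-286)) = 1/(1/(-1*(-26969) - 74245) + 1) = 1/(1/(26969 - 74245) + 1) = 1/(1/(-47276) + 1) = 1/(-1/47276 + 1) = 1/(47275/47276) = 47276/47275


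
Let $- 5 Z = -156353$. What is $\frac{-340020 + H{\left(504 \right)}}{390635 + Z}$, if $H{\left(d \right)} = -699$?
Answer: $- \frac{567865}{703176} \approx -0.80757$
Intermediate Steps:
$Z = \frac{156353}{5}$ ($Z = \left(- \frac{1}{5}\right) \left(-156353\right) = \frac{156353}{5} \approx 31271.0$)
$\frac{-340020 + H{\left(504 \right)}}{390635 + Z} = \frac{-340020 - 699}{390635 + \frac{156353}{5}} = - \frac{340719}{\frac{2109528}{5}} = \left(-340719\right) \frac{5}{2109528} = - \frac{567865}{703176}$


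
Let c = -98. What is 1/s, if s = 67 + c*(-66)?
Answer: 1/6535 ≈ 0.00015302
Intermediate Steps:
s = 6535 (s = 67 - 98*(-66) = 67 + 6468 = 6535)
1/s = 1/6535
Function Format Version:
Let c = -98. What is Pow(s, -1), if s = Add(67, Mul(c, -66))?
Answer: Rational(1, 6535) ≈ 0.00015302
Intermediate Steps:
s = 6535 (s = Add(67, Mul(-98, -66)) = Add(67, 6468) = 6535)
Pow(s, -1) = Pow(6535, -1) = Rational(1, 6535)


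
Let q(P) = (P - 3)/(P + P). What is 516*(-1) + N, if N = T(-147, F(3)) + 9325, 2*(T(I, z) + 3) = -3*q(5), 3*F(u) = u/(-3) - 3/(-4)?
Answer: 88057/10 ≈ 8805.7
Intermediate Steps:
F(u) = ¼ - u/9 (F(u) = (u/(-3) - 3/(-4))/3 = (u*(-⅓) - 3*(-¼))/3 = (-u/3 + ¾)/3 = (¾ - u/3)/3 = ¼ - u/9)
q(P) = (-3 + P)/(2*P) (q(P) = (-3 + P)/((2*P)) = (-3 + P)*(1/(2*P)) = (-3 + P)/(2*P))
T(I, z) = -33/10 (T(I, z) = -3 + (-3*(-3 + 5)/(2*5))/2 = -3 + (-3*2/(2*5))/2 = -3 + (-3*⅕)/2 = -3 + (½)*(-⅗) = -3 - 3/10 = -33/10)
N = 93217/10 (N = -33/10 + 9325 = 93217/10 ≈ 9321.7)
516*(-1) + N = 516*(-1) + 93217/10 = -516 + 93217/10 = 88057/10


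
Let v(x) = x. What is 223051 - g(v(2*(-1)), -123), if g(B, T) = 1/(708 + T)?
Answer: 130484834/585 ≈ 2.2305e+5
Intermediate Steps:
223051 - g(v(2*(-1)), -123) = 223051 - 1/(708 - 123) = 223051 - 1/585 = 130484834/585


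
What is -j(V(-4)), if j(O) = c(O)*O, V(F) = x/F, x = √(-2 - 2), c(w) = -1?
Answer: -I/2 ≈ -0.5*I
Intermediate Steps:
x = 2*I (x = √(-4) = 2*I ≈ 2.0*I)
V(F) = 2*I/F (V(F) = (2*I)/F = 2*I/F)
j(O) = -O
-j(V(-4)) = -(-1)*2*I/(-4) = -(-1)*2*I*(-¼) = -(-1)*(-I/2) = -I/2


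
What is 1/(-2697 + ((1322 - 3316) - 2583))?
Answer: -1/7274 ≈ -0.00013748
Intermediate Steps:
1/(-2697 + ((1322 - 3316) - 2583)) = 1/(-2697 + (-1994 - 2583)) = 1/(-2697 - 4577) = 1/(-7274) = -1/7274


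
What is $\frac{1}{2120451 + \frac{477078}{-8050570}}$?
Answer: $\frac{4025285}{8535419364996} \approx 4.716 \cdot 10^{-7}$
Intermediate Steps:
$\frac{1}{2120451 + \frac{477078}{-8050570}} = \frac{1}{2120451 + 477078 \left(- \frac{1}{8050570}\right)} = \frac{1}{2120451 - \frac{238539}{4025285}} = \frac{1}{\frac{8535419364996}{4025285}} = \frac{4025285}{8535419364996}$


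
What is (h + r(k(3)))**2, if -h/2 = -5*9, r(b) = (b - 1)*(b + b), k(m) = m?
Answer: 10404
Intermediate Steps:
r(b) = 2*b*(-1 + b) (r(b) = (-1 + b)*(2*b) = 2*b*(-1 + b))
h = 90 (h = -(-10)*9 = -2*(-45) = 90)
(h + r(k(3)))**2 = (90 + 2*3*(-1 + 3))**2 = (90 + 2*3*2)**2 = (90 + 12)**2 = 102**2 = 10404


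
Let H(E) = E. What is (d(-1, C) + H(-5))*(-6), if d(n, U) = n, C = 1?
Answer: 36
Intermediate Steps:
(d(-1, C) + H(-5))*(-6) = (-1 - 5)*(-6) = -6*(-6) = 36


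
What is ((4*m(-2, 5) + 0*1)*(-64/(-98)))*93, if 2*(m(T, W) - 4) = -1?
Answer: 5952/7 ≈ 850.29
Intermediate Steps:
m(T, W) = 7/2 (m(T, W) = 4 + (1/2)*(-1) = 4 - 1/2 = 7/2)
((4*m(-2, 5) + 0*1)*(-64/(-98)))*93 = ((4*(7/2) + 0*1)*(-64/(-98)))*93 = ((14 + 0)*(-64*(-1/98)))*93 = (14*(32/49))*93 = (64/7)*93 = 5952/7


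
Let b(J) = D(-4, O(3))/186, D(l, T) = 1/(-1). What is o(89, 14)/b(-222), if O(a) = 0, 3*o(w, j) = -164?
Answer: 10168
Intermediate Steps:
o(w, j) = -164/3 (o(w, j) = (⅓)*(-164) = -164/3)
D(l, T) = -1
b(J) = -1/186
o(89, 14)/b(-222) = -164/(3*(-1/186)) = -164/3*(-186) = 10168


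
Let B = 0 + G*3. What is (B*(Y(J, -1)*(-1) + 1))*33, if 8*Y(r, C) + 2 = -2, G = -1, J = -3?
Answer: -297/2 ≈ -148.50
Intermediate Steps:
Y(r, C) = -½ (Y(r, C) = -¼ + (⅛)*(-2) = -¼ - ¼ = -½)
B = -3 (B = 0 - 1*3 = 0 - 3 = -3)
(B*(Y(J, -1)*(-1) + 1))*33 = -3*(-½*(-1) + 1)*33 = -3*(½ + 1)*33 = -3*3/2*33 = -9/2*33 = -297/2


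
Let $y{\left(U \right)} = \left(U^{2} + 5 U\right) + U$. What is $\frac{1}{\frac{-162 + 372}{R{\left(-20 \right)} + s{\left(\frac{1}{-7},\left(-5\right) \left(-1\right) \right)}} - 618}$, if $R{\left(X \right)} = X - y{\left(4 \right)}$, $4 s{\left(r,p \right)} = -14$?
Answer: $- \frac{127}{78906} \approx -0.0016095$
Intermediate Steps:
$s{\left(r,p \right)} = - \frac{7}{2}$ ($s{\left(r,p \right)} = \frac{1}{4} \left(-14\right) = - \frac{7}{2}$)
$y{\left(U \right)} = U^{2} + 6 U$
$R{\left(X \right)} = -40 + X$ ($R{\left(X \right)} = X - 4 \left(6 + 4\right) = X - 4 \cdot 10 = X - 40 = -40 + X$)
$\frac{1}{\frac{-162 + 372}{R{\left(-20 \right)} + s{\left(\frac{1}{-7},\left(-5\right) \left(-1\right) \right)}} - 618} = \frac{1}{\frac{-162 + 372}{\left(-40 - 20\right) - \frac{7}{2}} - 618} = \frac{1}{\frac{210}{-60 - \frac{7}{2}} - 618} = \frac{1}{\frac{210}{- \frac{127}{2}} - 618} = \frac{1}{210 \left(- \frac{2}{127}\right) - 618} = \frac{1}{- \frac{420}{127} - 618} = \frac{1}{- \frac{78906}{127}} = - \frac{127}{78906}$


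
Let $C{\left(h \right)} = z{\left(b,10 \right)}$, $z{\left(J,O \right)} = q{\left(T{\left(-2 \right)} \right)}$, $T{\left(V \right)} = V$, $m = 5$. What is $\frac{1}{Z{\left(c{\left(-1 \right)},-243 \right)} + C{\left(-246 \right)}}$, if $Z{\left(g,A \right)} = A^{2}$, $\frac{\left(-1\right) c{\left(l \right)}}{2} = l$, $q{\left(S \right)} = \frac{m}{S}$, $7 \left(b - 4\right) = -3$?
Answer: $\frac{2}{118093} \approx 1.6936 \cdot 10^{-5}$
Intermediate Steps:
$b = \frac{25}{7}$ ($b = 4 + \frac{1}{7} \left(-3\right) = 4 - \frac{3}{7} = \frac{25}{7} \approx 3.5714$)
$q{\left(S \right)} = \frac{5}{S}$
$z{\left(J,O \right)} = - \frac{5}{2}$ ($z{\left(J,O \right)} = \frac{5}{-2} = 5 \left(- \frac{1}{2}\right) = - \frac{5}{2}$)
$c{\left(l \right)} = - 2 l$
$C{\left(h \right)} = - \frac{5}{2}$
$\frac{1}{Z{\left(c{\left(-1 \right)},-243 \right)} + C{\left(-246 \right)}} = \frac{1}{\left(-243\right)^{2} - \frac{5}{2}} = \frac{1}{59049 - \frac{5}{2}} = \frac{1}{\frac{118093}{2}} = \frac{2}{118093}$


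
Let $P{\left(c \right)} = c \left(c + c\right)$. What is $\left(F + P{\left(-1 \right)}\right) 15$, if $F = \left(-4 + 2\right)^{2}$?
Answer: $90$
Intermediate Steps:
$P{\left(c \right)} = 2 c^{2}$ ($P{\left(c \right)} = c 2 c = 2 c^{2}$)
$F = 4$ ($F = \left(-2\right)^{2} = 4$)
$\left(F + P{\left(-1 \right)}\right) 15 = \left(4 + 2 \left(-1\right)^{2}\right) 15 = \left(4 + 2 \cdot 1\right) 15 = \left(4 + 2\right) 15 = 6 \cdot 15 = 90$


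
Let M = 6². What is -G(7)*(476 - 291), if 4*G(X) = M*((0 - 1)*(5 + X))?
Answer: 19980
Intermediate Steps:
M = 36
G(X) = -45 - 9*X (G(X) = (36*((0 - 1)*(5 + X)))/4 = (36*(-(5 + X)))/4 = (36*(-5 - X))/4 = (-180 - 36*X)/4 = -45 - 9*X)
-G(7)*(476 - 291) = -(-45 - 9*7)*(476 - 291) = -(-45 - 63)*185 = -(-108)*185 = -1*(-19980) = 19980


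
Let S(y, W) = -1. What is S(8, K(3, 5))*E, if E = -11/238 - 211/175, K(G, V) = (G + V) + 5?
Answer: 7449/5950 ≈ 1.2519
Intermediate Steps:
K(G, V) = 5 + G + V
E = -7449/5950 (E = -11*1/238 - 211*1/175 = -11/238 - 211/175 = -7449/5950 ≈ -1.2519)
S(8, K(3, 5))*E = -1*(-7449/5950) = 7449/5950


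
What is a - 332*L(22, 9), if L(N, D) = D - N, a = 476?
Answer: 4792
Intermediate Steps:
a - 332*L(22, 9) = 476 - 332*(9 - 1*22) = 476 - 332*(9 - 22) = 476 - 332*(-13) = 476 + 4316 = 4792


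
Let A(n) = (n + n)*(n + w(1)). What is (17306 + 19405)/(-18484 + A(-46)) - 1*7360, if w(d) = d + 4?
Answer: -36105677/4904 ≈ -7362.5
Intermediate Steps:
w(d) = 4 + d
A(n) = 2*n*(5 + n) (A(n) = (n + n)*(n + (4 + 1)) = (2*n)*(n + 5) = (2*n)*(5 + n) = 2*n*(5 + n))
(17306 + 19405)/(-18484 + A(-46)) - 1*7360 = (17306 + 19405)/(-18484 + 2*(-46)*(5 - 46)) - 1*7360 = 36711/(-18484 + 2*(-46)*(-41)) - 7360 = 36711/(-18484 + 3772) - 7360 = 36711/(-14712) - 7360 = 36711*(-1/14712) - 7360 = -12237/4904 - 7360 = -36105677/4904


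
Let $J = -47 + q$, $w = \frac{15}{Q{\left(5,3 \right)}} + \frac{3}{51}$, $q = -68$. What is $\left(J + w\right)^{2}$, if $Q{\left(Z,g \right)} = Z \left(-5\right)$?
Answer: $\frac{96452041}{7225} \approx 13350.0$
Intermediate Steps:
$Q{\left(Z,g \right)} = - 5 Z$
$w = - \frac{46}{85}$ ($w = \frac{15}{\left(-5\right) 5} + \frac{3}{51} = \frac{15}{-25} + 3 \cdot \frac{1}{51} = 15 \left(- \frac{1}{25}\right) + \frac{1}{17} = - \frac{3}{5} + \frac{1}{17} = - \frac{46}{85} \approx -0.54118$)
$J = -115$ ($J = -47 - 68 = -115$)
$\left(J + w\right)^{2} = \left(-115 - \frac{46}{85}\right)^{2} = \left(- \frac{9821}{85}\right)^{2} = \frac{96452041}{7225}$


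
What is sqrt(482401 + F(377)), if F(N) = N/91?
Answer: 6*sqrt(656607)/7 ≈ 694.55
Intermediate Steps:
F(N) = N/91 (F(N) = N*(1/91) = N/91)
sqrt(482401 + F(377)) = sqrt(482401 + (1/91)*377) = sqrt(482401 + 29/7) = sqrt(3376836/7) = 6*sqrt(656607)/7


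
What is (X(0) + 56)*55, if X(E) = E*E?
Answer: 3080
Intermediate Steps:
X(E) = E²
(X(0) + 56)*55 = (0² + 56)*55 = (0 + 56)*55 = 56*55 = 3080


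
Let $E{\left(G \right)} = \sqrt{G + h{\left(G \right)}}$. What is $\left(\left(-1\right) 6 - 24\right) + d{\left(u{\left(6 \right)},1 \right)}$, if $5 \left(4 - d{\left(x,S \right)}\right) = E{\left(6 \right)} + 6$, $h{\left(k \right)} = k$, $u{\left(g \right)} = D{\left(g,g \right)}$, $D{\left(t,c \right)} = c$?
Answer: $- \frac{136}{5} - \frac{2 \sqrt{3}}{5} \approx -27.893$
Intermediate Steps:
$u{\left(g \right)} = g$
$E{\left(G \right)} = \sqrt{2} \sqrt{G}$ ($E{\left(G \right)} = \sqrt{G + G} = \sqrt{2 G} = \sqrt{2} \sqrt{G}$)
$d{\left(x,S \right)} = \frac{14}{5} - \frac{2 \sqrt{3}}{5}$ ($d{\left(x,S \right)} = 4 - \frac{\sqrt{2} \sqrt{6} + 6}{5} = 4 - \frac{2 \sqrt{3} + 6}{5} = 4 - \frac{6 + 2 \sqrt{3}}{5} = 4 - \left(\frac{6}{5} + \frac{2 \sqrt{3}}{5}\right) = \frac{14}{5} - \frac{2 \sqrt{3}}{5}$)
$\left(\left(-1\right) 6 - 24\right) + d{\left(u{\left(6 \right)},1 \right)} = \left(\left(-1\right) 6 - 24\right) + \left(\frac{14}{5} - \frac{2 \sqrt{3}}{5}\right) = \left(-6 - 24\right) + \left(\frac{14}{5} - \frac{2 \sqrt{3}}{5}\right) = -30 + \left(\frac{14}{5} - \frac{2 \sqrt{3}}{5}\right) = - \frac{136}{5} - \frac{2 \sqrt{3}}{5}$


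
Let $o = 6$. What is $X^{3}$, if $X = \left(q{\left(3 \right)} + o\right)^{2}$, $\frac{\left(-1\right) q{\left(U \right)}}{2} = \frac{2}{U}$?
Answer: $\frac{7529536}{729} \approx 10329.0$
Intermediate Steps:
$q{\left(U \right)} = - \frac{4}{U}$ ($q{\left(U \right)} = - 2 \frac{2}{U} = - \frac{4}{U}$)
$X = \frac{196}{9}$ ($X = \left(- \frac{4}{3} + 6\right)^{2} = \left(\frac{14}{3}\right)^{2} = \frac{196}{9} \approx 21.778$)
$X^{3} = \left(\frac{196}{9}\right)^{3} = \frac{7529536}{729}$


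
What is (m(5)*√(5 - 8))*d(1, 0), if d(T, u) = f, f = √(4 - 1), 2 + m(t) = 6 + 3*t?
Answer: 57*I ≈ 57.0*I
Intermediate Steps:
m(t) = 4 + 3*t (m(t) = -2 + (6 + 3*t) = 4 + 3*t)
f = √3 ≈ 1.7320
d(T, u) = √3
(m(5)*√(5 - 8))*d(1, 0) = ((4 + 3*5)*√(5 - 8))*√3 = ((4 + 15)*√(-3))*√3 = (19*(I*√3))*√3 = (19*I*√3)*√3 = 57*I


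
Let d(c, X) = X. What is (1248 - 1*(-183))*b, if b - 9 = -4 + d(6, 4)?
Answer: 12879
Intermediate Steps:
b = 9 (b = 9 + (-4 + 4) = 9 + 0 = 9)
(1248 - 1*(-183))*b = (1248 - 1*(-183))*9 = (1248 + 183)*9 = 1431*9 = 12879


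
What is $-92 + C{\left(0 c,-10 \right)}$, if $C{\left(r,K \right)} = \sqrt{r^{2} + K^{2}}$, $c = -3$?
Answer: $-82$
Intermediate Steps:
$C{\left(r,K \right)} = \sqrt{K^{2} + r^{2}}$
$-92 + C{\left(0 c,-10 \right)} = -92 + \sqrt{\left(-10\right)^{2} + \left(0 \left(-3\right)\right)^{2}} = -92 + \sqrt{100 + 0^{2}} = -92 + \sqrt{100 + 0} = -92 + \sqrt{100} = -92 + 10 = -82$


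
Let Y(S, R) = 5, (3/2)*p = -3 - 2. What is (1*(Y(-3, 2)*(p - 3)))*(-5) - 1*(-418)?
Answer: 1729/3 ≈ 576.33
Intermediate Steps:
p = -10/3 (p = 2*(-3 - 2)/3 = (⅔)*(-5) = -10/3 ≈ -3.3333)
(1*(Y(-3, 2)*(p - 3)))*(-5) - 1*(-418) = (1*(5*(-10/3 - 3)))*(-5) - 1*(-418) = (1*(5*(-19/3)))*(-5) + 418 = (1*(-95/3))*(-5) + 418 = -95/3*(-5) + 418 = 475/3 + 418 = 1729/3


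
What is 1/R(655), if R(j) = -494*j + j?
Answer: -1/322915 ≈ -3.0968e-6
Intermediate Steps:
R(j) = -493*j
1/R(655) = 1/(-493*655) = 1/(-322915) = -1/322915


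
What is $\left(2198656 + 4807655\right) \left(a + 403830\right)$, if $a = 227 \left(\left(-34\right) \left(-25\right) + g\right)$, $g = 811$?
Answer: $5471067114747$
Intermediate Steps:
$a = 377047$ ($a = 227 \left(\left(-34\right) \left(-25\right) + 811\right) = 227 \left(850 + 811\right) = 227 \cdot 1661 = 377047$)
$\left(2198656 + 4807655\right) \left(a + 403830\right) = \left(2198656 + 4807655\right) \left(377047 + 403830\right) = 7006311 \cdot 780877 = 5471067114747$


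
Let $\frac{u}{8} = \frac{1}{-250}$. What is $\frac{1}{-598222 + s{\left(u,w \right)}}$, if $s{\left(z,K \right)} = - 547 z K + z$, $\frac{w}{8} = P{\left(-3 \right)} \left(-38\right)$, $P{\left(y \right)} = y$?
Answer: $- \frac{125}{72782298} \approx -1.7174 \cdot 10^{-6}$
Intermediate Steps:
$u = - \frac{4}{125}$ ($u = \frac{8}{-250} = 8 \left(- \frac{1}{250}\right) = - \frac{4}{125} \approx -0.032$)
$w = 912$ ($w = 8 \left(\left(-3\right) \left(-38\right)\right) = 8 \cdot 114 = 912$)
$s{\left(z,K \right)} = z - 547 K z$ ($s{\left(z,K \right)} = - 547 K z + z = z - 547 K z$)
$\frac{1}{-598222 + s{\left(u,w \right)}} = \frac{1}{-598222 - \frac{4 \left(1 - 498864\right)}{125}} = \frac{1}{-598222 - - \frac{1995452}{125}} = \frac{1}{-598222 + \frac{1995452}{125}} = \frac{1}{- \frac{72782298}{125}} = - \frac{125}{72782298}$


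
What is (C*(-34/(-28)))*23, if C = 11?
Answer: 4301/14 ≈ 307.21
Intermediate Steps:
(C*(-34/(-28)))*23 = (11*(-34/(-28)))*23 = (11*(-34*(-1/28)))*23 = (11*(17/14))*23 = (187/14)*23 = 4301/14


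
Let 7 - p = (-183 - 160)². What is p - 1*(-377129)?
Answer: 259487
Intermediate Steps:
p = -117642 (p = 7 - (-183 - 160)² = 7 - 1*(-343)² = 7 - 1*117649 = 7 - 117649 = -117642)
p - 1*(-377129) = -117642 - 1*(-377129) = -117642 + 377129 = 259487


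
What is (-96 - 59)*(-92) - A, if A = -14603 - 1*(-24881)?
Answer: 3982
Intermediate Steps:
A = 10278 (A = -14603 + 24881 = 10278)
(-96 - 59)*(-92) - A = (-96 - 59)*(-92) - 1*10278 = -155*(-92) - 10278 = 14260 - 10278 = 3982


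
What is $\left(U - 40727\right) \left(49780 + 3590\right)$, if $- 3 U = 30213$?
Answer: $-2711089260$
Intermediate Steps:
$U = -10071$ ($U = \left(- \frac{1}{3}\right) 30213 = -10071$)
$\left(U - 40727\right) \left(49780 + 3590\right) = \left(-10071 - 40727\right) \left(49780 + 3590\right) = \left(-50798\right) 53370 = -2711089260$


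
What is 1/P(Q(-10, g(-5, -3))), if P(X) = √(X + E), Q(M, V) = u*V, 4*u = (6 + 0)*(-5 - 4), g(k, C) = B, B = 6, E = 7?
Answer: -I*√74/74 ≈ -0.11625*I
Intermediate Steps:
g(k, C) = 6
u = -27/2 (u = ((6 + 0)*(-5 - 4))/4 = (6*(-9))/4 = (¼)*(-54) = -27/2 ≈ -13.500)
Q(M, V) = -27*V/2
P(X) = √(7 + X) (P(X) = √(X + 7) = √(7 + X))
1/P(Q(-10, g(-5, -3))) = 1/(√(7 - 27/2*6)) = 1/(√(7 - 81)) = 1/(√(-74)) = 1/(I*√74) = -I*√74/74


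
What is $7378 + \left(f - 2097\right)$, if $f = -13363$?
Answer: $-8082$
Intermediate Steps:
$7378 + \left(f - 2097\right) = 7378 - 15460 = -8082$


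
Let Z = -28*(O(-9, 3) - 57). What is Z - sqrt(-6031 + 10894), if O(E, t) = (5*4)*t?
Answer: -84 - sqrt(4863) ≈ -153.74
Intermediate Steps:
O(E, t) = 20*t
Z = -84 (Z = -28*(20*3 - 57) = -28*(60 - 57) = -28*3 = -84)
Z - sqrt(-6031 + 10894) = -84 - sqrt(-6031 + 10894) = -84 - sqrt(4863)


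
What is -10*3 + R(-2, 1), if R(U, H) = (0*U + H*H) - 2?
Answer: -31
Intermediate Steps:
R(U, H) = -2 + H**2 (R(U, H) = (0 + H**2) - 2 = H**2 - 2 = -2 + H**2)
-10*3 + R(-2, 1) = -10*3 + (-2 + 1**2) = -30 + (-2 + 1) = -30 - 1 = -31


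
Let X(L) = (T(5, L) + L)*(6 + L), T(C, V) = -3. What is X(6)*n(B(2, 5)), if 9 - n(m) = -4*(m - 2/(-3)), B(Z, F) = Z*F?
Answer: 1860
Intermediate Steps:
B(Z, F) = F*Z
X(L) = (-3 + L)*(6 + L)
n(m) = 35/3 + 4*m (n(m) = 9 - (-4)*(m - 2/(-3)) = 9 - (-4)*(m - 2*(-⅓)) = 9 - (-4)*(m + ⅔) = 9 - (-4)*(⅔ + m) = 9 - (-8/3 - 4*m) = 9 + (8/3 + 4*m) = 35/3 + 4*m)
X(6)*n(B(2, 5)) = (-18 + 6² + 3*6)*(35/3 + 4*(5*2)) = (-18 + 36 + 18)*(35/3 + 4*10) = 36*(35/3 + 40) = 36*(155/3) = 1860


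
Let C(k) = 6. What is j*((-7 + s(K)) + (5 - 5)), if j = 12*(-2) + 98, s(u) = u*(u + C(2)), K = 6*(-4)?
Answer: 31450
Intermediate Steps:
K = -24
s(u) = u*(6 + u) (s(u) = u*(u + 6) = u*(6 + u))
j = 74 (j = -24 + 98 = 74)
j*((-7 + s(K)) + (5 - 5)) = 74*((-7 - 24*(6 - 24)) + (5 - 5)) = 74*((-7 - 24*(-18)) + 0) = 74*((-7 + 432) + 0) = 74*(425 + 0) = 74*425 = 31450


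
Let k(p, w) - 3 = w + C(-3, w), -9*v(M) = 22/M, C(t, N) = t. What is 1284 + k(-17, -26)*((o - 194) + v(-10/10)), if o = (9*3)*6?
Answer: 18472/9 ≈ 2052.4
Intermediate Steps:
o = 162 (o = 27*6 = 162)
v(M) = -22/(9*M)
k(p, w) = w (k(p, w) = 3 + (w - 3) = 3 + (-3 + w) = w)
1284 + k(-17, -26)*((o - 194) + v(-10/10)) = 1284 - 26*((162 - 194) - 22*(-1/1)/9) = 1284 - 26*(-32 - 22/(9*((-10*⅒)))) = 1284 - 26*(-32 - 22/9/(-1)) = 1284 - 26*(-32 - 22/9*(-1)) = 1284 - 26*(-32 + 22/9) = 1284 - 26*(-266/9) = 1284 + 6916/9 = 18472/9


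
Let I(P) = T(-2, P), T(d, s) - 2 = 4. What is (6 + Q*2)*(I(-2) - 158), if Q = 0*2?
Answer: -912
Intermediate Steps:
Q = 0
T(d, s) = 6 (T(d, s) = 2 + 4 = 6)
I(P) = 6
(6 + Q*2)*(I(-2) - 158) = (6 + 0*2)*(6 - 158) = (6 + 0)*(-152) = 6*(-152) = -912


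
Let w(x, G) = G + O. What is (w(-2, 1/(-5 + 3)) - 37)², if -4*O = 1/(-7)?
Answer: 1100401/784 ≈ 1403.6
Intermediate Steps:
O = 1/28 (O = -¼/(-7) = -¼*(-⅐) = 1/28 ≈ 0.035714)
w(x, G) = 1/28 + G (w(x, G) = G + 1/28 = 1/28 + G)
(w(-2, 1/(-5 + 3)) - 37)² = ((1/28 + 1/(-5 + 3)) - 37)² = ((1/28 + 1/(-2)) - 37)² = ((1/28 - ½) - 37)² = (-13/28 - 37)² = (-1049/28)² = 1100401/784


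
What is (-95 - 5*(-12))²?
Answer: 1225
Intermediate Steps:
(-95 - 5*(-12))² = (-95 + 60)² = (-35)² = 1225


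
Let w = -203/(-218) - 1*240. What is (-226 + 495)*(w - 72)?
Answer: -18241697/218 ≈ -83678.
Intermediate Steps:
w = -52117/218 (w = -203*(-1/218) - 240 = 203/218 - 240 = -52117/218 ≈ -239.07)
(-226 + 495)*(w - 72) = (-226 + 495)*(-52117/218 - 72) = 269*(-67813/218) = -18241697/218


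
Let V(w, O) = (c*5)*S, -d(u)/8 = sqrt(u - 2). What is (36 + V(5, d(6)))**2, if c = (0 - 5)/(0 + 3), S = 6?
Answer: 196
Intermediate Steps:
c = -5/3 ≈ -1.6667
d(u) = -8*sqrt(-2 + u) (d(u) = -8*sqrt(u - 2) = -8*sqrt(-2 + u))
V(w, O) = -50 (V(w, O) = -5/3*5*6 = -25/3*6 = -50)
(36 + V(5, d(6)))**2 = (36 - 50)**2 = (-14)**2 = 196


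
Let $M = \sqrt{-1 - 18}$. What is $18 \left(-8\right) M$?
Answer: $- 144 i \sqrt{19} \approx - 627.68 i$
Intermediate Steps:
$M = i \sqrt{19}$ ($M = \sqrt{-19} = i \sqrt{19} \approx 4.3589 i$)
$18 \left(-8\right) M = 18 \left(-8\right) i \sqrt{19} = - 144 i \sqrt{19}$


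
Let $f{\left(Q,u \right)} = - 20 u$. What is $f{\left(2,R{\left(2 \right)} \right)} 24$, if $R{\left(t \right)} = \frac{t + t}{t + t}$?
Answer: $-480$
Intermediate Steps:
$R{\left(t \right)} = 1$ ($R{\left(t \right)} = \frac{2 t}{2 t} = 2 t \frac{1}{2 t} = 1$)
$f{\left(2,R{\left(2 \right)} \right)} 24 = \left(-20\right) 1 \cdot 24 = \left(-20\right) 24 = -480$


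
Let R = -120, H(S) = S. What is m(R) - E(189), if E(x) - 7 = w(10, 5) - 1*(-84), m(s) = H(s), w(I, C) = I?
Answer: -221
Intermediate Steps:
m(s) = s
E(x) = 101 (E(x) = 7 + (10 - 1*(-84)) = 7 + (10 + 84) = 7 + 94 = 101)
m(R) - E(189) = -120 - 1*101 = -120 - 101 = -221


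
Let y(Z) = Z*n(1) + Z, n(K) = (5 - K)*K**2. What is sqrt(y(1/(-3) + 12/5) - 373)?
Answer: 8*I*sqrt(51)/3 ≈ 19.044*I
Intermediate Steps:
n(K) = K**2*(5 - K)
y(Z) = 5*Z (y(Z) = Z*(1**2*(5 - 1*1)) + Z = Z*(1*(5 - 1)) + Z = Z*(1*4) + Z = Z*4 + Z = 4*Z + Z = 5*Z)
sqrt(y(1/(-3) + 12/5) - 373) = sqrt(5*(1/(-3) + 12/5) - 373) = sqrt(5*(1*(-1/3) + 12*(1/5)) - 373) = sqrt(5*(-1/3 + 12/5) - 373) = sqrt(5*(31/15) - 373) = sqrt(31/3 - 373) = sqrt(-1088/3) = 8*I*sqrt(51)/3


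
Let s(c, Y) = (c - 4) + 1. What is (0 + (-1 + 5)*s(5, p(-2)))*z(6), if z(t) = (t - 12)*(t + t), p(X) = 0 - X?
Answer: -576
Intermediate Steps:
p(X) = -X
s(c, Y) = -3 + c (s(c, Y) = (-4 + c) + 1 = -3 + c)
z(t) = 2*t*(-12 + t) (z(t) = (-12 + t)*(2*t) = 2*t*(-12 + t))
(0 + (-1 + 5)*s(5, p(-2)))*z(6) = (0 + (-1 + 5)*(-3 + 5))*(2*6*(-12 + 6)) = (0 + 4*2)*(2*6*(-6)) = (0 + 8)*(-72) = 8*(-72) = -576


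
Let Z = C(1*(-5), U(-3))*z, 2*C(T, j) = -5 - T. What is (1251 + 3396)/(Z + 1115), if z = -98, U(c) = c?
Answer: 4647/1115 ≈ 4.1677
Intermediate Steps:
C(T, j) = -5/2 - T/2 (C(T, j) = (-5 - T)/2 = -5/2 - T/2)
Z = 0 (Z = (-5/2 - (-5)/2)*(-98) = (-5/2 - ½*(-5))*(-98) = (-5/2 + 5/2)*(-98) = 0*(-98) = 0)
(1251 + 3396)/(Z + 1115) = (1251 + 3396)/(0 + 1115) = 4647/1115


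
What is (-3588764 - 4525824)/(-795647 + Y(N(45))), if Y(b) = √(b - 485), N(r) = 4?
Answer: 3228173799218/316527074545 + 4057294*I*√481/316527074545 ≈ 10.199 + 0.00028112*I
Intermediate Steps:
Y(b) = √(-485 + b)
(-3588764 - 4525824)/(-795647 + Y(N(45))) = (-3588764 - 4525824)/(-795647 + √(-485 + 4)) = -8114588/(-795647 + √(-481)) = -8114588/(-795647 + I*√481)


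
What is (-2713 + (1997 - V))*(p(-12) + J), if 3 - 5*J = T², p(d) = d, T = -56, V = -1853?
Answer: -3630441/5 ≈ -7.2609e+5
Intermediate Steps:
J = -3133/5 (J = ⅗ - ⅕*(-56)² = ⅗ - ⅕*3136 = ⅗ - 3136/5 = -3133/5 ≈ -626.60)
(-2713 + (1997 - V))*(p(-12) + J) = (-2713 + (1997 - 1*(-1853)))*(-12 - 3133/5) = (-2713 + (1997 + 1853))*(-3193/5) = (-2713 + 3850)*(-3193/5) = 1137*(-3193/5) = -3630441/5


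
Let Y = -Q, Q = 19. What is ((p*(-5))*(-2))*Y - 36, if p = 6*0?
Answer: -36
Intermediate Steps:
p = 0
Y = -19 (Y = -1*19 = -19)
((p*(-5))*(-2))*Y - 36 = ((0*(-5))*(-2))*(-19) - 36 = (0*(-2))*(-19) - 36 = 0*(-19) - 36 = 0 - 36 = -36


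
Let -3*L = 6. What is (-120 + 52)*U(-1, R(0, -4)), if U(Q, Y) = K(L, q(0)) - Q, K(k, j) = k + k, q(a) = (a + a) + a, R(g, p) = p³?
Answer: 204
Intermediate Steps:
q(a) = 3*a (q(a) = 2*a + a = 3*a)
L = -2 (L = -⅓*6 = -2)
K(k, j) = 2*k
U(Q, Y) = -4 - Q (U(Q, Y) = 2*(-2) - Q = -4 - Q)
(-120 + 52)*U(-1, R(0, -4)) = (-120 + 52)*(-4 - 1*(-1)) = -68*(-4 + 1) = -68*(-3) = 204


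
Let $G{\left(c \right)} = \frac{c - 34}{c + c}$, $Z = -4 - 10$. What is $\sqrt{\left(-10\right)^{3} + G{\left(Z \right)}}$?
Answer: $\frac{2 i \sqrt{12229}}{7} \approx 31.596 i$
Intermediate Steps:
$Z = -14$ ($Z = -4 - 10 = -14$)
$G{\left(c \right)} = \frac{-34 + c}{2 c}$
$\sqrt{\left(-10\right)^{3} + G{\left(Z \right)}} = \sqrt{\left(-10\right)^{3} + \frac{-34 - 14}{2 \left(-14\right)}} = \sqrt{-1000 + \frac{1}{2} \left(- \frac{1}{14}\right) \left(-48\right)} = \sqrt{-1000 + \frac{12}{7}} = \sqrt{- \frac{6988}{7}} = \frac{2 i \sqrt{12229}}{7}$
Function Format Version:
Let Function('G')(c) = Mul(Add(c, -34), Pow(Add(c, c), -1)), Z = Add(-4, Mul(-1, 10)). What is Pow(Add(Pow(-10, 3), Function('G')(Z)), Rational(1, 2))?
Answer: Mul(Rational(2, 7), I, Pow(12229, Rational(1, 2))) ≈ Mul(31.596, I)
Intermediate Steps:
Z = -14 (Z = Add(-4, -10) = -14)
Function('G')(c) = Mul(Rational(1, 2), Pow(c, -1), Add(-34, c)) (Function('G')(c) = Mul(Add(-34, c), Pow(Mul(2, c), -1)) = Mul(Add(-34, c), Mul(Rational(1, 2), Pow(c, -1))) = Mul(Rational(1, 2), Pow(c, -1), Add(-34, c)))
Pow(Add(Pow(-10, 3), Function('G')(Z)), Rational(1, 2)) = Pow(Add(Pow(-10, 3), Mul(Rational(1, 2), Pow(-14, -1), Add(-34, -14))), Rational(1, 2)) = Pow(Add(-1000, Mul(Rational(1, 2), Rational(-1, 14), -48)), Rational(1, 2)) = Pow(Add(-1000, Rational(12, 7)), Rational(1, 2)) = Pow(Rational(-6988, 7), Rational(1, 2)) = Mul(Rational(2, 7), I, Pow(12229, Rational(1, 2)))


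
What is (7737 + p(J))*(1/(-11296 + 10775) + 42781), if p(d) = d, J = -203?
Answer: 167924572600/521 ≈ 3.2231e+8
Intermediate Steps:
(7737 + p(J))*(1/(-11296 + 10775) + 42781) = (7737 - 203)*(1/(-11296 + 10775) + 42781) = 7534*(1/(-521) + 42781) = 7534*(-1/521 + 42781) = 7534*(22288900/521) = 167924572600/521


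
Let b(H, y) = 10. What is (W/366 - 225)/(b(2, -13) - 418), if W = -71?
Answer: 82421/149328 ≈ 0.55195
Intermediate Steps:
(W/366 - 225)/(b(2, -13) - 418) = (-71/366 - 225)/(10 - 418) = (-71*1/366 - 225)/(-408) = (-71/366 - 225)*(-1/408) = -82421/366*(-1/408) = 82421/149328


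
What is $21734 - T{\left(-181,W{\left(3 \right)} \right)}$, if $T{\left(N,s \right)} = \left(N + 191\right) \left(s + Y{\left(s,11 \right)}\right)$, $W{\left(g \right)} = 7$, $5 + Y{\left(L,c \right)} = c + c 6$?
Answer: $20944$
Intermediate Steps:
$Y{\left(L,c \right)} = -5 + 7 c$ ($Y{\left(L,c \right)} = -5 + \left(c + c 6\right) = -5 + \left(c + 6 c\right) = -5 + 7 c$)
$T{\left(N,s \right)} = \left(72 + s\right) \left(191 + N\right)$ ($T{\left(N,s \right)} = \left(N + 191\right) \left(s + \left(-5 + 7 \cdot 11\right)\right) = \left(191 + N\right) \left(s + \left(-5 + 77\right)\right) = \left(191 + N\right) \left(s + 72\right) = \left(191 + N\right) \left(72 + s\right) = \left(72 + s\right) \left(191 + N\right)$)
$21734 - T{\left(-181,W{\left(3 \right)} \right)} = 21734 - \left(13752 + 72 \left(-181\right) + 191 \cdot 7 - 1267\right) = 21734 - \left(13752 - 13032 + 1337 - 1267\right) = 21734 - 790 = 20944$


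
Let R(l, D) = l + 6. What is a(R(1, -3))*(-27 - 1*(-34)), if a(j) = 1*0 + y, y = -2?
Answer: -14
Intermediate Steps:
R(l, D) = 6 + l
a(j) = -2 (a(j) = 1*0 - 2 = 0 - 2 = -2)
a(R(1, -3))*(-27 - 1*(-34)) = -2*(-27 - 1*(-34)) = -2*(-27 + 34) = -2*7 = -14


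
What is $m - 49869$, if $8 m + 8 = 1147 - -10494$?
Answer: $- \frac{387319}{8} \approx -48415.0$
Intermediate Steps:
$m = \frac{11633}{8}$ ($m = -1 + \frac{1147 - -10494}{8} = -1 + \frac{1147 + 10494}{8} = -1 + \frac{1}{8} \cdot 11641 = -1 + \frac{11641}{8} = \frac{11633}{8} \approx 1454.1$)
$m - 49869 = \frac{11633}{8} - 49869 = - \frac{387319}{8}$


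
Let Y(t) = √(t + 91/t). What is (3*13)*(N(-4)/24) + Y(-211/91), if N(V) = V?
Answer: -13/2 + 2*I*√3831041123/19201 ≈ -6.5 + 6.4471*I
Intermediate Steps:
(3*13)*(N(-4)/24) + Y(-211/91) = (3*13)*(-4/24) + √(-211/91 + 91/((-211/91))) = 39*(-4*1/24) + √(-211*1/91 + 91/((-211*1/91))) = 39*(-⅙) + √(-211/91 + 91/(-211/91)) = -13/2 + √(-211/91 + 91*(-91/211)) = -13/2 + √(-211/91 - 8281/211) = -13/2 + √(-798092/19201) = -13/2 + 2*I*√3831041123/19201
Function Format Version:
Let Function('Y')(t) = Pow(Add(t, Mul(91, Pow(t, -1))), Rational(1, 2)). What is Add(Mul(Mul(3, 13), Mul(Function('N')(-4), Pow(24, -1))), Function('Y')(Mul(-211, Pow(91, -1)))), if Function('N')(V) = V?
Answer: Add(Rational(-13, 2), Mul(Rational(2, 19201), I, Pow(3831041123, Rational(1, 2)))) ≈ Add(-6.5000, Mul(6.4471, I))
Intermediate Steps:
Add(Mul(Mul(3, 13), Mul(Function('N')(-4), Pow(24, -1))), Function('Y')(Mul(-211, Pow(91, -1)))) = Add(Mul(Mul(3, 13), Mul(-4, Pow(24, -1))), Pow(Add(Mul(-211, Pow(91, -1)), Mul(91, Pow(Mul(-211, Pow(91, -1)), -1))), Rational(1, 2))) = Add(Mul(39, Mul(-4, Rational(1, 24))), Pow(Add(Mul(-211, Rational(1, 91)), Mul(91, Pow(Mul(-211, Rational(1, 91)), -1))), Rational(1, 2))) = Add(Mul(39, Rational(-1, 6)), Pow(Add(Rational(-211, 91), Mul(91, Pow(Rational(-211, 91), -1))), Rational(1, 2))) = Add(Rational(-13, 2), Pow(Add(Rational(-211, 91), Mul(91, Rational(-91, 211))), Rational(1, 2))) = Add(Rational(-13, 2), Pow(Add(Rational(-211, 91), Rational(-8281, 211)), Rational(1, 2))) = Add(Rational(-13, 2), Pow(Rational(-798092, 19201), Rational(1, 2))) = Add(Rational(-13, 2), Mul(Rational(2, 19201), I, Pow(3831041123, Rational(1, 2))))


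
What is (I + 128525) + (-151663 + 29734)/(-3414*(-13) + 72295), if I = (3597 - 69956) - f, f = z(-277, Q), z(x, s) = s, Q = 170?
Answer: 7233385363/116677 ≈ 61995.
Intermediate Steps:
f = 170
I = -66529 (I = (3597 - 69956) - 1*170 = -66359 - 170 = -66529)
(I + 128525) + (-151663 + 29734)/(-3414*(-13) + 72295) = (-66529 + 128525) + (-151663 + 29734)/(-3414*(-13) + 72295) = 61996 - 121929/(44382 + 72295) = 61996 - 121929/116677 = 7233385363/116677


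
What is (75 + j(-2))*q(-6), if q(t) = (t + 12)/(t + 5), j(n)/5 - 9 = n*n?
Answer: -840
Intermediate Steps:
j(n) = 45 + 5*n**2 (j(n) = 45 + 5*(n*n) = 45 + 5*n**2)
q(t) = (12 + t)/(5 + t)
(75 + j(-2))*q(-6) = (75 + (45 + 5*(-2)**2))*((12 - 6)/(5 - 6)) = (75 + (45 + 5*4))*(6/(-1)) = (75 + (45 + 20))*(-1*6) = (75 + 65)*(-6) = 140*(-6) = -840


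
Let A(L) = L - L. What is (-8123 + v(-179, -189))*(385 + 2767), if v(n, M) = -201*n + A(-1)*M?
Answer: 87802112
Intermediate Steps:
A(L) = 0
v(n, M) = -201*n (v(n, M) = -201*n + 0*M = -201*n + 0 = -201*n)
(-8123 + v(-179, -189))*(385 + 2767) = (-8123 - 201*(-179))*(385 + 2767) = (-8123 + 35979)*3152 = 27856*3152 = 87802112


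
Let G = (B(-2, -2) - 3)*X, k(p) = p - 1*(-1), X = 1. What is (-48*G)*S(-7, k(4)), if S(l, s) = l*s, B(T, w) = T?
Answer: -8400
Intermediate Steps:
k(p) = 1 + p (k(p) = p + 1 = 1 + p)
G = -5 (G = (-2 - 3)*1 = -5*1 = -5)
(-48*G)*S(-7, k(4)) = (-48*(-5))*(-7*(1 + 4)) = 240*(-7*5) = 240*(-35) = -8400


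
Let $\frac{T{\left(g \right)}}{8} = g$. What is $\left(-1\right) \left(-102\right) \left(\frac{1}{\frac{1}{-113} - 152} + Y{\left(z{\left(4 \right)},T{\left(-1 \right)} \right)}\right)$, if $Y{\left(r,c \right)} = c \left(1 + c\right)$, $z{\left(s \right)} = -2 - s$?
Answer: $\frac{98103498}{17177} \approx 5711.3$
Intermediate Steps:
$T{\left(g \right)} = 8 g$
$\left(-1\right) \left(-102\right) \left(\frac{1}{\frac{1}{-113} - 152} + Y{\left(z{\left(4 \right)},T{\left(-1 \right)} \right)}\right) = \left(-1\right) \left(-102\right) \left(\frac{1}{\frac{1}{-113} - 152} + 8 \left(-1\right) \left(1 + 8 \left(-1\right)\right)\right) = 102 \left(\frac{1}{- \frac{1}{113} - 152} - 8 \left(1 - 8\right)\right) = 102 \left(\frac{1}{- \frac{17177}{113}} - -56\right) = 102 \left(- \frac{113}{17177} + 56\right) = 102 \cdot \frac{961799}{17177} = \frac{98103498}{17177}$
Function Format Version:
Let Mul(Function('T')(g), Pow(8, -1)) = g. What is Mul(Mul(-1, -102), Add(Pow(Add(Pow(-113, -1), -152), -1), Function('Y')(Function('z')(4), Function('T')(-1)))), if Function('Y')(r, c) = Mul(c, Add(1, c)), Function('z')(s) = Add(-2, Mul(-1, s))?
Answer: Rational(98103498, 17177) ≈ 5711.3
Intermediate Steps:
Function('T')(g) = Mul(8, g)
Mul(Mul(-1, -102), Add(Pow(Add(Pow(-113, -1), -152), -1), Function('Y')(Function('z')(4), Function('T')(-1)))) = Mul(Mul(-1, -102), Add(Pow(Add(Pow(-113, -1), -152), -1), Mul(Mul(8, -1), Add(1, Mul(8, -1))))) = Mul(102, Add(Pow(Add(Rational(-1, 113), -152), -1), Mul(-8, Add(1, -8)))) = Mul(102, Add(Pow(Rational(-17177, 113), -1), Mul(-8, -7))) = Mul(102, Add(Rational(-113, 17177), 56)) = Mul(102, Rational(961799, 17177)) = Rational(98103498, 17177)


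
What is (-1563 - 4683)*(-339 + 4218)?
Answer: -24228234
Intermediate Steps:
(-1563 - 4683)*(-339 + 4218) = -6246*3879 = -24228234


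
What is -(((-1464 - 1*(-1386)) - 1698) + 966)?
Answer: 810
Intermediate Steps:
-(((-1464 - 1*(-1386)) - 1698) + 966) = -(((-1464 + 1386) - 1698) + 966) = -((-78 - 1698) + 966) = -(-1776 + 966) = -1*(-810) = 810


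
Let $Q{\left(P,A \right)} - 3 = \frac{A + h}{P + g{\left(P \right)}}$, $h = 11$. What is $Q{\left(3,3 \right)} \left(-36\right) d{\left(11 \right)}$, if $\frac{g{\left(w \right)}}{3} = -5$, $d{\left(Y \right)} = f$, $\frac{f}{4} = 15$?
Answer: $-3960$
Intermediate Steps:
$f = 60$ ($f = 4 \cdot 15 = 60$)
$d{\left(Y \right)} = 60$
$g{\left(w \right)} = -15$ ($g{\left(w \right)} = 3 \left(-5\right) = -15$)
$Q{\left(P,A \right)} = 3 + \frac{11 + A}{-15 + P}$ ($Q{\left(P,A \right)} = 3 + \frac{A + 11}{P - 15} = 3 + \frac{11 + A}{-15 + P}$)
$Q{\left(3,3 \right)} \left(-36\right) d{\left(11 \right)} = \frac{-34 + 3 + 3 \cdot 3}{-15 + 3} \left(-36\right) 60 = \frac{-34 + 3 + 9}{-12} \left(-36\right) 60 = \left(- \frac{1}{12}\right) \left(-22\right) \left(-36\right) 60 = \frac{11}{6} \left(-36\right) 60 = \left(-66\right) 60 = -3960$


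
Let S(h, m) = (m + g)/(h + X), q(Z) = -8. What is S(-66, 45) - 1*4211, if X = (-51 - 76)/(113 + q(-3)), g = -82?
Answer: -29713142/7057 ≈ -4210.5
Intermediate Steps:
X = -127/105 (X = (-51 - 76)/(113 - 8) = -127/105 ≈ -1.2095)
S(h, m) = (-82 + m)/(-127/105 + h) (S(h, m) = (m - 82)/(h - 127/105) = (-82 + m)/(-127/105 + h))
S(-66, 45) - 1*4211 = 105*(-82 + 45)/(-127 + 105*(-66)) - 1*4211 = 105*(-37)/(-127 - 6930) - 4211 = 105*(-37)/(-7057) - 4211 = 105*(-1/7057)*(-37) - 4211 = 3885/7057 - 4211 = -29713142/7057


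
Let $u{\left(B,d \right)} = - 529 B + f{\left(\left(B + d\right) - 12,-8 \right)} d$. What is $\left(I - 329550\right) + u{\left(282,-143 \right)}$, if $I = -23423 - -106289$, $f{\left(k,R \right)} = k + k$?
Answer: $-432184$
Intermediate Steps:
$f{\left(k,R \right)} = 2 k$
$u{\left(B,d \right)} = - 529 B + d \left(-24 + 2 B + 2 d\right)$ ($u{\left(B,d \right)} = - 529 B + 2 \left(\left(B + d\right) - 12\right) d = - 529 B + 2 \left(-12 + B + d\right) d = - 529 B + \left(-24 + 2 B + 2 d\right) d = - 529 B + d \left(-24 + 2 B + 2 d\right)$)
$I = 82866$ ($I = -23423 + 106289 = 82866$)
$\left(I - 329550\right) + u{\left(282,-143 \right)} = \left(82866 - 329550\right) - \left(149178 + 286 \left(-12 + 282 - 143\right)\right) = -246684 - \left(149178 + 286 \cdot 127\right) = -246684 - 185500 = -432184$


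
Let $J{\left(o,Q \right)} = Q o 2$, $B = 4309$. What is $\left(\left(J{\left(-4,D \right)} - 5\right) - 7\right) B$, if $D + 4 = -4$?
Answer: $224068$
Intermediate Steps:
$D = -8$ ($D = -4 - 4 = -8$)
$J{\left(o,Q \right)} = 2 Q o$
$\left(\left(J{\left(-4,D \right)} - 5\right) - 7\right) B = \left(\left(2 \left(-8\right) \left(-4\right) - 5\right) - 7\right) 4309 = \left(\left(64 - 5\right) - 7\right) 4309 = \left(59 - 7\right) 4309 = 52 \cdot 4309 = 224068$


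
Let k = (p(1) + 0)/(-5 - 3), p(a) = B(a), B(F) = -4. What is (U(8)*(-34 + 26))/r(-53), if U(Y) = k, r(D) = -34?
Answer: 2/17 ≈ 0.11765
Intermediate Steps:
p(a) = -4
k = ½ (k = (-4 + 0)/(-5 - 3) = -4/(-8) = -4*(-⅛) = ½ ≈ 0.50000)
U(Y) = ½
(U(8)*(-34 + 26))/r(-53) = ((-34 + 26)/2)/(-34) = ((½)*(-8))*(-1/34) = -4*(-1/34) = 2/17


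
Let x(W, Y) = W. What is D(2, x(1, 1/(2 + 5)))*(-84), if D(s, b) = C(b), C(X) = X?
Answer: -84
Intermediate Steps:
D(s, b) = b
D(2, x(1, 1/(2 + 5)))*(-84) = 1*(-84) = -84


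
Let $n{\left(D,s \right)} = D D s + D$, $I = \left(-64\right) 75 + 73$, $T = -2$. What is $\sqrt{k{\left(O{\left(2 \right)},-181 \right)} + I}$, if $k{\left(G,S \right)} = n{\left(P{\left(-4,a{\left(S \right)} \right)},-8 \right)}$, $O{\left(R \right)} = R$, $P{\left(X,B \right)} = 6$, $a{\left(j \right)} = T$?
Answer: $i \sqrt{5009} \approx 70.774 i$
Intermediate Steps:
$a{\left(j \right)} = -2$
$I = -4727$ ($I = -4800 + 73 = -4727$)
$n{\left(D,s \right)} = D + s D^{2}$ ($n{\left(D,s \right)} = D^{2} s + D = s D^{2} + D = D + s D^{2}$)
$k{\left(G,S \right)} = -282$ ($k{\left(G,S \right)} = 6 \left(1 + 6 \left(-8\right)\right) = 6 \left(1 - 48\right) = 6 \left(-47\right) = -282$)
$\sqrt{k{\left(O{\left(2 \right)},-181 \right)} + I} = \sqrt{-282 - 4727} = \sqrt{-5009} = i \sqrt{5009}$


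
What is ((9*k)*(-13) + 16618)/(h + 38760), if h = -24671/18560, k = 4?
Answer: 299744000/719360929 ≈ 0.41668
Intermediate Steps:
h = -24671/18560 (h = -24671*1/18560 = -24671/18560 ≈ -1.3293)
((9*k)*(-13) + 16618)/(h + 38760) = ((9*4)*(-13) + 16618)/(-24671/18560 + 38760) = (36*(-13) + 16618)/(719360929/18560) = (-468 + 16618)*(18560/719360929) = 16150*(18560/719360929) = 299744000/719360929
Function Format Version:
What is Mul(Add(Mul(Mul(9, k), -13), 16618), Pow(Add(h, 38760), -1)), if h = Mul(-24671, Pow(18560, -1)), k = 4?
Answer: Rational(299744000, 719360929) ≈ 0.41668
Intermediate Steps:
h = Rational(-24671, 18560) (h = Mul(-24671, Rational(1, 18560)) = Rational(-24671, 18560) ≈ -1.3293)
Mul(Add(Mul(Mul(9, k), -13), 16618), Pow(Add(h, 38760), -1)) = Mul(Add(Mul(Mul(9, 4), -13), 16618), Pow(Add(Rational(-24671, 18560), 38760), -1)) = Mul(Add(Mul(36, -13), 16618), Pow(Rational(719360929, 18560), -1)) = Mul(Add(-468, 16618), Rational(18560, 719360929)) = Mul(16150, Rational(18560, 719360929)) = Rational(299744000, 719360929)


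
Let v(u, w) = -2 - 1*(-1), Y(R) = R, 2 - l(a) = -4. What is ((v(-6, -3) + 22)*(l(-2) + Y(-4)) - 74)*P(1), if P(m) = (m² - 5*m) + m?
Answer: 96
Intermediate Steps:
l(a) = 6 (l(a) = 2 - 1*(-4) = 2 + 4 = 6)
P(m) = m² - 4*m
v(u, w) = -1 (v(u, w) = -2 + 1 = -1)
((v(-6, -3) + 22)*(l(-2) + Y(-4)) - 74)*P(1) = ((-1 + 22)*(6 - 4) - 74)*(1*(-4 + 1)) = (21*2 - 74)*(1*(-3)) = (42 - 74)*(-3) = -32*(-3) = 96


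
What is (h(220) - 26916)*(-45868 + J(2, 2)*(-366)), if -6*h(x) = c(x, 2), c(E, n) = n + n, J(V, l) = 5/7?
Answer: 26074659500/21 ≈ 1.2417e+9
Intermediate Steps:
J(V, l) = 5/7 (J(V, l) = 5*(⅐) = 5/7)
c(E, n) = 2*n
h(x) = -⅔ (h(x) = -2/3 = -⅙*4 = -⅔)
(h(220) - 26916)*(-45868 + J(2, 2)*(-366)) = (-⅔ - 26916)*(-45868 + (5/7)*(-366)) = -80750*(-45868 - 1830/7)/3 = -80750/3*(-322906/7) = 26074659500/21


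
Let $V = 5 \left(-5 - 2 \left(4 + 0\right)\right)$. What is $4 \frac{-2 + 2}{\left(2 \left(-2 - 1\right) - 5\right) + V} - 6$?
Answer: $-6$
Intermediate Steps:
$V = -65$ ($V = 5 \left(-5 - 8\right) = 5 \left(-13\right) = -65$)
$4 \frac{-2 + 2}{\left(2 \left(-2 - 1\right) - 5\right) + V} - 6 = 4 \frac{-2 + 2}{\left(2 \left(-2 - 1\right) - 5\right) - 65} - 6 = 4 \frac{0}{\left(2 \left(-3\right) - 5\right) - 65} - 6 = 4 \frac{0}{\left(-6 - 5\right) - 65} - 6 = 4 \frac{0}{-11 - 65} - 6 = 4 \frac{0}{-76} - 6 = 4 \cdot 0 \left(- \frac{1}{76}\right) - 6 = 4 \cdot 0 - 6 = 0 - 6 = -6$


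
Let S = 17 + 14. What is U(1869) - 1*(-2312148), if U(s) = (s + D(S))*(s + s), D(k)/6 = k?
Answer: 9993738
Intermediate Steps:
S = 31
D(k) = 6*k
U(s) = 2*s*(186 + s) (U(s) = (s + 6*31)*(s + s) = (s + 186)*(2*s) = (186 + s)*(2*s) = 2*s*(186 + s))
U(1869) - 1*(-2312148) = 2*1869*(186 + 1869) - 1*(-2312148) = 2*1869*2055 + 2312148 = 7681590 + 2312148 = 9993738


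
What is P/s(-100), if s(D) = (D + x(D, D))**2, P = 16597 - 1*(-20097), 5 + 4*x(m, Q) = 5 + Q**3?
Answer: 18347/31275005000 ≈ 5.8663e-7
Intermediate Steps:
x(m, Q) = Q**3/4 (x(m, Q) = -5/4 + (5 + Q**3)/4 = -5/4 + (5/4 + Q**3/4) = Q**3/4)
P = 36694 (P = 16597 + 20097 = 36694)
s(D) = (D + D**3/4)**2
P/s(-100) = 36694/(((1/16)*(-100)**2*(4 + (-100)**2)**2)) = 36694/(((1/16)*10000*(4 + 10000)**2)) = 36694/(((1/16)*10000*10004**2)) = 36694/(((1/16)*10000*100080016)) = 36694/62550010000 = 36694*(1/62550010000) = 18347/31275005000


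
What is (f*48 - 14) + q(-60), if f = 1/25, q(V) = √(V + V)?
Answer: -302/25 + 2*I*√30 ≈ -12.08 + 10.954*I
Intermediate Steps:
q(V) = √2*√V (q(V) = √(2*V) = √2*√V)
f = 1/25 ≈ 0.040000
(f*48 - 14) + q(-60) = ((1/25)*48 - 14) + √2*√(-60) = (48/25 - 14) + √2*(2*I*√15) = -302/25 + 2*I*√30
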